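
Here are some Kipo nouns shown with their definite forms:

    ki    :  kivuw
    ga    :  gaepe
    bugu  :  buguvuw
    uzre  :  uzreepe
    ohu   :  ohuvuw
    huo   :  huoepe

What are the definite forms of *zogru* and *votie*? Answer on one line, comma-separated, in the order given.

zogruvuw, votieepe

The suffix is conditioned by the last vowel: -vuw when the last vowel of the stem is a high vowel (*ki*, *bugu*, *ohu*); -epe when the last vowel of the stem is a non-high vowel (*ga*, *uzre*, *huo*).
*zogru* — last vowel /u/ (a high vowel) → -vuw → *zogruvuw*.
The last vowel of *votie* is /e/, which is a non-high vowel, so the suffix is -epe, giving *votieepe*.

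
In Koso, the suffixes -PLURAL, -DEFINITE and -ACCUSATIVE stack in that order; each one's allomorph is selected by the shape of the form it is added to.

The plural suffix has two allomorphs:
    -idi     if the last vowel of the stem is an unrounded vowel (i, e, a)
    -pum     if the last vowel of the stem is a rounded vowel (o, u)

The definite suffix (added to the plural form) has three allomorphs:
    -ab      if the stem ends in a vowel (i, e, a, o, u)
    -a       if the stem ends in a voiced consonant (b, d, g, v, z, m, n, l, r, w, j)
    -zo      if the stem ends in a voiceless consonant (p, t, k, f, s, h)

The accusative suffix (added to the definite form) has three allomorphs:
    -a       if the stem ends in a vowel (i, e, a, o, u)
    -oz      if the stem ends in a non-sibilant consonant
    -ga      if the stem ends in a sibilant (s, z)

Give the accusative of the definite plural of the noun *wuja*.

wujaidiaboz

*wuja* — last vowel /a/ (an unrounded vowel) → -idi → *wujaidi*.
The plural form *wujaidi*: final sound = /i/, a vowel → -ab → *wujaidiab*.
The definite form *wujaidiab*: final sound = /b/, a non-sibilant consonant → -oz → *wujaidiaboz*.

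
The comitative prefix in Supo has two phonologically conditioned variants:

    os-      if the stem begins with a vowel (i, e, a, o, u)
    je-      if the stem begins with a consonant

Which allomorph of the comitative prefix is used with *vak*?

je-

*vak* — first sound /v/ (a consonant) → je-.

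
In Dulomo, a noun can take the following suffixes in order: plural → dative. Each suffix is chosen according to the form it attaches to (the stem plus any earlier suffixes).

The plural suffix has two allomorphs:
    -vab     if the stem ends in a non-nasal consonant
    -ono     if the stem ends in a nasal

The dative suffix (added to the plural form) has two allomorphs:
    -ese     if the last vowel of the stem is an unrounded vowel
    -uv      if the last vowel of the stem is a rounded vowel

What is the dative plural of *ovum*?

ovumonouv

The final consonant of *ovum* is /m/, which is a nasal, so the plural suffix is -ono, giving *ovumono*.
The plural form *ovumono*: last vowel = /o/, a rounded vowel → -uv → *ovumonouv*.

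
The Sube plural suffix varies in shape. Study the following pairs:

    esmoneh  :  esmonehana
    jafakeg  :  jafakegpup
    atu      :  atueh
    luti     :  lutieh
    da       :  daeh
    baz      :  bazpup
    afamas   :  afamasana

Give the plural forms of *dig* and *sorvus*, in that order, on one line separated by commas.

digpup, sorvusana

The alternation tracks the final sound of the stem — -ana when the stem ends in a voiceless consonant (*esmoneh*, *afamas*); -pup when the stem ends in a voiced consonant (*jafakeg*, *baz*); -eh when the stem ends in a vowel (*atu*, *luti*, *da*).
*dig* — final sound /g/ (a voiced consonant) → -pup → *digpup*.
*sorvus*: final sound = /s/, a voiceless consonant → -ana → *sorvusana*.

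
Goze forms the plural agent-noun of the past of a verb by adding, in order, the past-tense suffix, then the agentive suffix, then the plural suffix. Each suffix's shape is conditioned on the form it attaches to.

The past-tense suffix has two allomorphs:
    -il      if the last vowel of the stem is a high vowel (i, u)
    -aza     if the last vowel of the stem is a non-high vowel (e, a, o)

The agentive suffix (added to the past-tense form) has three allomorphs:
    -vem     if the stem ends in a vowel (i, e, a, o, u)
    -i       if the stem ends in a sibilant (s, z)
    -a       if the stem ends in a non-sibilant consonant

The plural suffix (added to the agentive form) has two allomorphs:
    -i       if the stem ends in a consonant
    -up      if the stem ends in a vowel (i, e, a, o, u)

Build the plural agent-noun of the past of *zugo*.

zugoazavemi

The last vowel of *zugo* is /o/, which is a non-high vowel, so the past-tense suffix is -aza, giving *zugoaza*.
The past-tense form *zugoaza* — final sound /a/ (a vowel) → -vem → *zugoazavem*.
Since the final sound of the agentive form *zugoazavem* is /m/ (a consonant), it takes -i, giving *zugoazavemi*.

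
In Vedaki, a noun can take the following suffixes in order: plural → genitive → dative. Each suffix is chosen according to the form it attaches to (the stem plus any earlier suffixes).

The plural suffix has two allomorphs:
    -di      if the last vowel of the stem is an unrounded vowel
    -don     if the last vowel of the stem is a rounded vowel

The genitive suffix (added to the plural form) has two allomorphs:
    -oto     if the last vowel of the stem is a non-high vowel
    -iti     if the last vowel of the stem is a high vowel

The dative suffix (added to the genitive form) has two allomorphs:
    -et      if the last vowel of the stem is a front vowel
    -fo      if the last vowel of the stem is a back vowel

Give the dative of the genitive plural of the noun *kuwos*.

*kuwos*: last vowel = /o/, a rounded vowel → -don → *kuwosdon*.
Since the last vowel of the plural form *kuwosdon* is /o/ (a non-high vowel), it takes -oto, giving *kuwosdonoto*.
The last vowel of the genitive form *kuwosdonoto* is /o/, which is a back vowel, so the dative suffix is -fo, giving *kuwosdonotofo*.

kuwosdonotofo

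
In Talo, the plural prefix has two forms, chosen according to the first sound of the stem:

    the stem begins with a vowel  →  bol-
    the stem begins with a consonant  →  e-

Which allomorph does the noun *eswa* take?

The first sound of *eswa* is /e/, which is a vowel, so the prefix is bol-.

bol-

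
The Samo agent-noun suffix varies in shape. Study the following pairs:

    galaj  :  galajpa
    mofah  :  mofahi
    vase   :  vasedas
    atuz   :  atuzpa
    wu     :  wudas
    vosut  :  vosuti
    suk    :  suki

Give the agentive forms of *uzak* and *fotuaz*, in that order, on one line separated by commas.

The suffix is conditioned by the final sound: -i when the stem ends in a voiceless consonant (*mofah*, *vosut*, *suk*); -pa when the stem ends in a voiced consonant (*galaj*, *atuz*); -das when the stem ends in a vowel (*vase*, *wu*).
*uzak* — final sound /k/ (a voiceless consonant) → -i → *uzaki*.
*fotuaz* — final sound /z/ (a voiced consonant) → -pa → *fotuazpa*.

uzaki, fotuazpa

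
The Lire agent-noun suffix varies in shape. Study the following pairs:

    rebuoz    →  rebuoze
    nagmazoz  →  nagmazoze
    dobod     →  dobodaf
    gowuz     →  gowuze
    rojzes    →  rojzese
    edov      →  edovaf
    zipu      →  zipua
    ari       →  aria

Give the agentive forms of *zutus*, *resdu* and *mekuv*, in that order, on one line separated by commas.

The pattern is sibilance of the final sound: -e when the stem ends in a sibilant (*rebuoz*, *nagmazoz*, *gowuz*, *rojzes*); -af when the stem ends in a non-sibilant consonant (*dobod*, *edov*); -a when the stem ends in a vowel (*zipu*, *ari*).
*zutus* — final sound /s/ (a sibilant) → -e → *zutuse*.
*resdu*: final sound = /u/, a vowel → -a → *resdua*.
The final sound of *mekuv* is /v/, which is a non-sibilant consonant, so the suffix is -af, giving *mekuvaf*.

zutuse, resdua, mekuvaf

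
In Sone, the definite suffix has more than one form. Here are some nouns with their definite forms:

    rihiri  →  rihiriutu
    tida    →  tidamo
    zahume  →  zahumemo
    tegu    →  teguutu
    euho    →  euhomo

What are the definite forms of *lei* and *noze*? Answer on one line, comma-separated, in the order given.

leiutu, nozemo

The suffix is conditioned by the last vowel: -utu when the last vowel of the stem is a high vowel (*rihiri*, *tegu*); -mo when the last vowel of the stem is a non-high vowel (*tida*, *zahume*, *euho*).
Since the last vowel of *lei* is /i/ (a high vowel), it takes -utu, giving *leiutu*.
*noze* — last vowel /e/ (a non-high vowel) → -mo → *nozemo*.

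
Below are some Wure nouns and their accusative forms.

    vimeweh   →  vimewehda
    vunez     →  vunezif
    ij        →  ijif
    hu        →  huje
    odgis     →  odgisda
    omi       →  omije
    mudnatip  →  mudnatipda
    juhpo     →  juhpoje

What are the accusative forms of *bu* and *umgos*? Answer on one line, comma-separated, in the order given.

The suffix is conditioned by the final sound: -da when the stem ends in a voiceless consonant (*vimeweh*, *odgis*, *mudnatip*); -if when the stem ends in a voiced consonant (*vunez*, *ij*); -je when the stem ends in a vowel (*hu*, *omi*, *juhpo*).
The final sound of *bu* is /u/, which is a vowel, so the suffix is -je, giving *buje*.
*umgos*: final sound = /s/, a voiceless consonant → -da → *umgosda*.

buje, umgosda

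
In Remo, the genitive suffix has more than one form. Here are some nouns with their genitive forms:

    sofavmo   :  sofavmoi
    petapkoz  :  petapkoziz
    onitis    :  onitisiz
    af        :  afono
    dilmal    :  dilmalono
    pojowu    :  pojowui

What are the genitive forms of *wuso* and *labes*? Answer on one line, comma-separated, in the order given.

wusoi, labesiz

The pattern is sibilance of the final sound: -iz when the stem ends in a sibilant (*petapkoz*, *onitis*); -ono when the stem ends in a non-sibilant consonant (*af*, *dilmal*); -i when the stem ends in a vowel (*sofavmo*, *pojowu*).
*wuso* — final sound /o/ (a vowel) → -i → *wusoi*.
The final sound of *labes* is /s/, which is a sibilant, so the suffix is -iz, giving *labesiz*.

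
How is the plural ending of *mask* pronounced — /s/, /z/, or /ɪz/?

/s/

The stem *mask* ends in a voiceless non-sibilant consonant.
The plural suffix surfaces as /ɪz/ after sibilants, /s/ after other voiceless consonants, and /z/ after other voiced sounds.
So the plural -s on *mask* is pronounced /s/.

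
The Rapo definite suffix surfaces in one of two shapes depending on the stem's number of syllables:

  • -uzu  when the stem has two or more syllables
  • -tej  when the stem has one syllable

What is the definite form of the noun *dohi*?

*dohi* has 2 syllables, so the suffix is -uzu, giving *dohiuzu*.

dohiuzu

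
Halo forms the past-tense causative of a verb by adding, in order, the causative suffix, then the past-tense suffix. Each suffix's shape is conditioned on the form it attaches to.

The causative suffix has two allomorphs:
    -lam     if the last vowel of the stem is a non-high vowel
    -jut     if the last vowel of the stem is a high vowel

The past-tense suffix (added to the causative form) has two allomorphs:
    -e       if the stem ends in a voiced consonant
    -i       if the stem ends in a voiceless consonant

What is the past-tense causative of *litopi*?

Since the last vowel of *litopi* is /i/ (a high vowel), it takes -jut, giving *litopijut*.
Since the final consonant of the causative form *litopijut* is /t/ (voiceless), it takes -i, giving *litopijuti*.

litopijuti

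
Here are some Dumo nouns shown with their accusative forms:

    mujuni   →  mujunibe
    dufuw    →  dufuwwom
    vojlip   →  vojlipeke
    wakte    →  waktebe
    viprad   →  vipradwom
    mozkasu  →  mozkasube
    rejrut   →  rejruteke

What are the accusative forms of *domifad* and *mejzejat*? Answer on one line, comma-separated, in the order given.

Looking at the final sound of each stem: -eke when the stem ends in a voiceless consonant (*vojlip*, *rejrut*); -wom when the stem ends in a voiced consonant (*dufuw*, *viprad*); -be when the stem ends in a vowel (*mujuni*, *wakte*, *mozkasu*).
The final sound of *domifad* is /d/, which is a voiced consonant, so the suffix is -wom, giving *domifadwom*.
*mejzejat*: final sound = /t/, a voiceless consonant → -eke → *mejzejateke*.

domifadwom, mejzejateke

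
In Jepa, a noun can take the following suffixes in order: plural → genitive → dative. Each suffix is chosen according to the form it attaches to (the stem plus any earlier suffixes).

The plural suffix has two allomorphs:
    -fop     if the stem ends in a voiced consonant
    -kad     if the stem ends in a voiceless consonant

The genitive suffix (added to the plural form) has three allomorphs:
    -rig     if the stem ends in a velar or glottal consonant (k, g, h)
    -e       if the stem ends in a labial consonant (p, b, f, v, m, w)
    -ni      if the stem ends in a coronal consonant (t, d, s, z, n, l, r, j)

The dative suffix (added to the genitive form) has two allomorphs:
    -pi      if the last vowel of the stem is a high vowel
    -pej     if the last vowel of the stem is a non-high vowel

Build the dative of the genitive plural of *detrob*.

detrobfopepej

*detrob* — final consonant /b/ (voiced) → -fop → *detrobfop*.
The plural form *detrobfop*: final consonant = /p/, labial → -e → *detrobfope*.
The genitive form *detrobfope* — last vowel /e/ (a non-high vowel) → -pej → *detrobfopepej*.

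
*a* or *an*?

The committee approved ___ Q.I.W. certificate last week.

The indefinite article is chosen by the initial *sound* of the following word, not its spelling.
The initialism *Q.I.W.* is read letter by letter; the first letter, Q, is pronounced /kjuː/, which begins with a consonant sound.
So the article is *a*: The committee approved a Q.I.W. certificate last week.

a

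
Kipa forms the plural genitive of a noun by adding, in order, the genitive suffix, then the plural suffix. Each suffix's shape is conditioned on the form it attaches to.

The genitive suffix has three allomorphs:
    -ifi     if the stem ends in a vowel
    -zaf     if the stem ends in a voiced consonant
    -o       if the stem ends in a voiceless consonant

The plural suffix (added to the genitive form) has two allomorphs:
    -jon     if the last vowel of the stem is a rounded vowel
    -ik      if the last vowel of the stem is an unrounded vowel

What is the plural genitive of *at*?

*at*: final sound = /t/, a voiceless consonant → -o → *ato*.
The genitive form *ato*: last vowel = /o/, a rounded vowel → -jon → *atojon*.

atojon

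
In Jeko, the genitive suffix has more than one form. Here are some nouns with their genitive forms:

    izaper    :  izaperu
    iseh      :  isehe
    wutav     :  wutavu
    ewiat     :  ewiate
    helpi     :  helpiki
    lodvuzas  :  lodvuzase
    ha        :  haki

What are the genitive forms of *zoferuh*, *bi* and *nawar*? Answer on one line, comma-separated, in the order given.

zoferuhe, biki, nawaru

The alternation tracks the final sound of the stem — -e when the stem ends in a voiceless consonant (*iseh*, *ewiat*, *lodvuzas*); -u when the stem ends in a voiced consonant (*izaper*, *wutav*); -ki when the stem ends in a vowel (*helpi*, *ha*).
The final sound of *zoferuh* is /h/, which is a voiceless consonant, so the suffix is -e, giving *zoferuhe*.
Since the final sound of *bi* is /i/ (a vowel), it takes -ki, giving *biki*.
*nawar*: final sound = /r/, a voiced consonant → -u → *nawaru*.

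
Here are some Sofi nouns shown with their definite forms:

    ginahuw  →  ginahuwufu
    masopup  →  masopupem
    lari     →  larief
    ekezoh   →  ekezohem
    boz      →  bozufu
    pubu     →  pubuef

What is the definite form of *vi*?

vief

The alternation tracks the final sound of the stem — -em when the stem ends in a voiceless consonant (*masopup*, *ekezoh*); -ufu when the stem ends in a voiced consonant (*ginahuw*, *boz*); -ef when the stem ends in a vowel (*lari*, *pubu*).
Since the final sound of *vi* is /i/ (a vowel), it takes -ef, giving *vief*.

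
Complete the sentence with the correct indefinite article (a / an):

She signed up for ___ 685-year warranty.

a

The indefinite article is chosen by the initial *sound* of the following word, not its spelling.
The number *685* is spoken "six hundred …", beginning with /sɪks/ — a consonant sound.
So the article is *a*: She signed up for a 685-year warranty.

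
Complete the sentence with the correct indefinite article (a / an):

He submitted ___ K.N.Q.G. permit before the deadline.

a

The indefinite article is chosen by the initial *sound* of the following word, not its spelling.
The initialism *K.N.Q.G.* is read letter by letter; the first letter, K, is pronounced /keɪ/, which begins with a consonant sound.
So the article is *a*: He submitted a K.N.Q.G. permit before the deadline.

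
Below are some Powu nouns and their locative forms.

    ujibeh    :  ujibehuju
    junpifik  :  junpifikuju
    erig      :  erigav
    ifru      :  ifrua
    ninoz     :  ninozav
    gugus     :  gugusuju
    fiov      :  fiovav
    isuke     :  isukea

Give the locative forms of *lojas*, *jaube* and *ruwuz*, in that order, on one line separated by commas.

lojasuju, jaubea, ruwuzav

The suffix is conditioned by the final sound: -uju when the stem ends in a voiceless consonant (*ujibeh*, *junpifik*, *gugus*); -av when the stem ends in a voiced consonant (*erig*, *ninoz*, *fiov*); -a when the stem ends in a vowel (*ifru*, *isuke*).
The final sound of *lojas* is /s/, which is a voiceless consonant, so the suffix is -uju, giving *lojasuju*.
The final sound of *jaube* is /e/, which is a vowel, so the suffix is -a, giving *jaubea*.
The final sound of *ruwuz* is /z/, which is a voiced consonant, so the suffix is -av, giving *ruwuzav*.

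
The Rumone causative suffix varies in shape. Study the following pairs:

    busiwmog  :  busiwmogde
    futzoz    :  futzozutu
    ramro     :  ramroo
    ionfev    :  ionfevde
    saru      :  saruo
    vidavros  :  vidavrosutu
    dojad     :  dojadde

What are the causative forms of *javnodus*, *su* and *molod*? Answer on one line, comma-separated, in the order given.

javnodusutu, suo, molodde

Looking at the final sound of each stem: -utu when the stem ends in a sibilant (*futzoz*, *vidavros*); -de when the stem ends in a non-sibilant consonant (*busiwmog*, *ionfev*, *dojad*); -o when the stem ends in a vowel (*ramro*, *saru*).
The final sound of *javnodus* is /s/, which is a sibilant, so the suffix is -utu, giving *javnodusutu*.
The final sound of *su* is /u/, which is a vowel, so the suffix is -o, giving *suo*.
Since the final sound of *molod* is /d/ (a non-sibilant consonant), it takes -de, giving *molodde*.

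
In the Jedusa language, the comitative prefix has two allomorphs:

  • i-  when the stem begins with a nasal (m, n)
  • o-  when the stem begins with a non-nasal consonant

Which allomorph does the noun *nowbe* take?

Since the first consonant of *nowbe* is /n/ (a nasal), it takes i-.

i-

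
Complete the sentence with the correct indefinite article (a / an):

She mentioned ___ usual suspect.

The indefinite article is chosen by the initial *sound* of the following word, not its spelling.
*usual* begins with the sound /juː/ (u pronounced /juː/) — a consonant sound.
So the article is *a*: She mentioned a usual suspect.

a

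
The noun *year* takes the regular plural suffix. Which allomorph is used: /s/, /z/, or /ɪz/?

/z/

The stem *year* ends in a voiced non-sibilant sound.
The plural suffix surfaces as /ɪz/ after sibilants, /s/ after other voiceless consonants, and /z/ after other voiced sounds.
So the plural -s on *year* is pronounced /z/.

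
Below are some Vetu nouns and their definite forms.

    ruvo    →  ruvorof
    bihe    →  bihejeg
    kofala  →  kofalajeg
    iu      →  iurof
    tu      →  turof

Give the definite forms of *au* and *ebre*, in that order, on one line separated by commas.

The suffix is conditioned by the last vowel: -rof when the last vowel of the stem is a rounded vowel (*ruvo*, *iu*, *tu*); -jeg when the last vowel of the stem is an unrounded vowel (*bihe*, *kofala*).
Since the last vowel of *au* is /u/ (a rounded vowel), it takes -rof, giving *aurof*.
*ebre* — last vowel /e/ (an unrounded vowel) → -jeg → *ebrejeg*.

aurof, ebrejeg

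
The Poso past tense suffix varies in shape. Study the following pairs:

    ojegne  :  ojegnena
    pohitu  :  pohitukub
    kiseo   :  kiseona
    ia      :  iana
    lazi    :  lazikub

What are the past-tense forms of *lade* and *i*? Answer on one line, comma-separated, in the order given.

Looking at the last vowel of each stem: -kub when the last vowel of the stem is a high vowel (*pohitu*, *lazi*); -na when the last vowel of the stem is a non-high vowel (*ojegne*, *kiseo*, *ia*).
*lade*: last vowel = /e/, a non-high vowel → -na → *ladena*.
The last vowel of *i* is /i/, which is a high vowel, so the suffix is -kub, giving *ikub*.

ladena, ikub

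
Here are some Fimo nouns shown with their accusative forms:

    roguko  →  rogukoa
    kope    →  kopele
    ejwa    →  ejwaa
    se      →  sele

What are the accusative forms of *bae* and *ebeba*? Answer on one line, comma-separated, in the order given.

The pattern is front/back vowel harmony: -le when the last vowel of the stem is a front vowel (*kope*, *se*); -a when the last vowel of the stem is a back vowel (*roguko*, *ejwa*).
Since the last vowel of *bae* is /e/ (a front vowel), it takes -le, giving *baele*.
Since the last vowel of *ebeba* is /a/ (a back vowel), it takes -a, giving *ebebaa*.

baele, ebebaa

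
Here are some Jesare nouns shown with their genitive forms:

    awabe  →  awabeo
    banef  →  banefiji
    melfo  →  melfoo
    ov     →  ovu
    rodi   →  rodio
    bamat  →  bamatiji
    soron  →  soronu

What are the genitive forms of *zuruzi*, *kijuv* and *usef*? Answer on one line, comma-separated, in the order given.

The alternation tracks the final sound of the stem — -iji when the stem ends in a voiceless consonant (*banef*, *bamat*); -u when the stem ends in a voiced consonant (*ov*, *soron*); -o when the stem ends in a vowel (*awabe*, *melfo*, *rodi*).
*zuruzi* — final sound /i/ (a vowel) → -o → *zuruzio*.
Since the final sound of *kijuv* is /v/ (a voiced consonant), it takes -u, giving *kijuvu*.
*usef*: final sound = /f/, a voiceless consonant → -iji → *usefiji*.

zuruzio, kijuvu, usefiji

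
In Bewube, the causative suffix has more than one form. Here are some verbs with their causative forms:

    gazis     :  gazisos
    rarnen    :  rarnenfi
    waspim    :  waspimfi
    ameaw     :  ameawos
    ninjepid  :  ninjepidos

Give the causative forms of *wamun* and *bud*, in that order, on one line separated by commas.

wamunfi, budos

The suffix is conditioned by the final consonant: -fi when the stem ends in a nasal (*rarnen*, *waspim*); -os when the stem ends in a non-nasal consonant (*gazis*, *ameaw*, *ninjepid*).
The final consonant of *wamun* is /n/, which is a nasal, so the suffix is -fi, giving *wamunfi*.
*bud* — final consonant /d/ (non-nasal) → -os → *budos*.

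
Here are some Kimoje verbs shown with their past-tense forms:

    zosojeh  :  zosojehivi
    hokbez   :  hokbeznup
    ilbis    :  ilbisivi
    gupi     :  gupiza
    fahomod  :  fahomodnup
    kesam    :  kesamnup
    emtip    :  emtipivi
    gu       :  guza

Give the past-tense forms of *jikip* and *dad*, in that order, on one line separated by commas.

The suffix is conditioned by the final sound: -ivi when the stem ends in a voiceless consonant (*zosojeh*, *ilbis*, *emtip*); -nup when the stem ends in a voiced consonant (*hokbez*, *fahomod*, *kesam*); -za when the stem ends in a vowel (*gupi*, *gu*).
*jikip* — final sound /p/ (a voiceless consonant) → -ivi → *jikipivi*.
The final sound of *dad* is /d/, which is a voiced consonant, so the suffix is -nup, giving *dadnup*.

jikipivi, dadnup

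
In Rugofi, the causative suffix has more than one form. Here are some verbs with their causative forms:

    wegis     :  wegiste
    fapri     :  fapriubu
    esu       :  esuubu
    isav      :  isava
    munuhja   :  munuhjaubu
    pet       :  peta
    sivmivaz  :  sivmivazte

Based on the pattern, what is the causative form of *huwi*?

The alternation tracks the final sound of the stem — -te when the stem ends in a sibilant (*wegis*, *sivmivaz*); -a when the stem ends in a non-sibilant consonant (*isav*, *pet*); -ubu when the stem ends in a vowel (*fapri*, *esu*, *munuhja*).
*huwi* — final sound /i/ (a vowel) → -ubu → *huwiubu*.

huwiubu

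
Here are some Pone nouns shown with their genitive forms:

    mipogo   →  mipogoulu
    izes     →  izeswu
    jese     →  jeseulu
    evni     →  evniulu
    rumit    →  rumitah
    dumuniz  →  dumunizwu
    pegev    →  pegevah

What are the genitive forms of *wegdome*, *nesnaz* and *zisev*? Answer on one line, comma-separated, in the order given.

Looking at the final sound of each stem: -wu when the stem ends in a sibilant (*izes*, *dumuniz*); -ah when the stem ends in a non-sibilant consonant (*rumit*, *pegev*); -ulu when the stem ends in a vowel (*mipogo*, *jese*, *evni*).
*wegdome* — final sound /e/ (a vowel) → -ulu → *wegdomeulu*.
Since the final sound of *nesnaz* is /z/ (a sibilant), it takes -wu, giving *nesnazwu*.
Since the final sound of *zisev* is /v/ (a non-sibilant consonant), it takes -ah, giving *zisevah*.

wegdomeulu, nesnazwu, zisevah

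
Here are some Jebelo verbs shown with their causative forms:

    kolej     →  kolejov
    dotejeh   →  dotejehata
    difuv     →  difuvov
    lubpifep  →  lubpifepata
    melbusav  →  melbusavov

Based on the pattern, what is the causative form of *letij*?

letijov

The alternation tracks the final consonant of the stem — -ata when the stem ends in a voiceless consonant (*dotejeh*, *lubpifep*); -ov when the stem ends in a voiced consonant (*kolej*, *difuv*, *melbusav*).
*letij*: final consonant = /j/, voiced → -ov → *letijov*.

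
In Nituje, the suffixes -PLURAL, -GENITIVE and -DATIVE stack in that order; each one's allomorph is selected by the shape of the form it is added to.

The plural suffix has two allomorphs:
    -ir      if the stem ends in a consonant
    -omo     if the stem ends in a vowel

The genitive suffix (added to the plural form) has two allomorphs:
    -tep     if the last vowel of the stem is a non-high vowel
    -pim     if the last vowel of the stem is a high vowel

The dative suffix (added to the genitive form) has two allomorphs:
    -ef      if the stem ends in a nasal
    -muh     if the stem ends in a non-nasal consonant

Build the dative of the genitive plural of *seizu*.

seizuomotepmuh

Since the final sound of *seizu* is /u/ (a vowel), it takes -omo, giving *seizuomo*.
Since the last vowel of the plural form *seizuomo* is /o/ (a non-high vowel), it takes -tep, giving *seizuomotep*.
The final consonant of the genitive form *seizuomotep* is /p/, which is non-nasal, so the dative suffix is -muh, giving *seizuomotepmuh*.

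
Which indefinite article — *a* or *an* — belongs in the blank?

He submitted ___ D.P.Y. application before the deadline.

a

The indefinite article is chosen by the initial *sound* of the following word, not its spelling.
The initialism *D.P.Y.* is read letter by letter; the first letter, D, is pronounced /diː/, which begins with a consonant sound.
So the article is *a*: He submitted a D.P.Y. application before the deadline.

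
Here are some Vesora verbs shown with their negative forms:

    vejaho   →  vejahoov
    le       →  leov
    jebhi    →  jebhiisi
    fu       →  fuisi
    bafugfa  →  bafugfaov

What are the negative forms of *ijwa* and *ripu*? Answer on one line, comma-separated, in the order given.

ijwaov, ripuisi

Looking at the last vowel of each stem: -isi when the last vowel of the stem is a high vowel (*jebhi*, *fu*); -ov when the last vowel of the stem is a non-high vowel (*vejaho*, *le*, *bafugfa*).
The last vowel of *ijwa* is /a/, which is a non-high vowel, so the suffix is -ov, giving *ijwaov*.
*ripu*: last vowel = /u/, a high vowel → -isi → *ripuisi*.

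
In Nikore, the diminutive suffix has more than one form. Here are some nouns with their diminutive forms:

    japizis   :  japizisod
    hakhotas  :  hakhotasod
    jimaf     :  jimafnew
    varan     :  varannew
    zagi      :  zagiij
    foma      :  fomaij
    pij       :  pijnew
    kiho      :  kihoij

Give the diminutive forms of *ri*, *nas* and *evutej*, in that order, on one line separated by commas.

riij, nasod, evutejnew

The suffix is conditioned by the final sound: -od when the stem ends in a sibilant (*japizis*, *hakhotas*); -new when the stem ends in a non-sibilant consonant (*jimaf*, *varan*, *pij*); -ij when the stem ends in a vowel (*zagi*, *foma*, *kiho*).
Since the final sound of *ri* is /i/ (a vowel), it takes -ij, giving *riij*.
Since the final sound of *nas* is /s/ (a sibilant), it takes -od, giving *nasod*.
The final sound of *evutej* is /j/, which is a non-sibilant consonant, so the suffix is -new, giving *evutejnew*.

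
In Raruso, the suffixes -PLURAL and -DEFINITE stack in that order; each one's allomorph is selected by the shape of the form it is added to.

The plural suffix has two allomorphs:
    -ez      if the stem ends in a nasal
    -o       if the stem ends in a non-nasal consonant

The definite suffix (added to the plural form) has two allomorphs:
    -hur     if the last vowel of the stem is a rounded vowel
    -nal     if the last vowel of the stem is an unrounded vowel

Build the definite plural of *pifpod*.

The final consonant of *pifpod* is /d/, which is non-nasal, so the plural suffix is -o, giving *pifpodo*.
Since the last vowel of the plural form *pifpodo* is /o/ (a rounded vowel), it takes -hur, giving *pifpodohur*.

pifpodohur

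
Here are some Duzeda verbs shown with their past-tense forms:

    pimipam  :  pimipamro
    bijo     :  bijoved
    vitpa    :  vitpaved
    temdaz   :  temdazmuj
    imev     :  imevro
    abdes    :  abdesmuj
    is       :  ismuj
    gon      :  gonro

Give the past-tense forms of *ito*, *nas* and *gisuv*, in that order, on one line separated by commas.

itoved, nasmuj, gisuvro

Looking at the final sound of each stem: -muj when the stem ends in a sibilant (*temdaz*, *abdes*, *is*); -ro when the stem ends in a non-sibilant consonant (*pimipam*, *imev*, *gon*); -ved when the stem ends in a vowel (*bijo*, *vitpa*).
*ito*: final sound = /o/, a vowel → -ved → *itoved*.
*nas*: final sound = /s/, a sibilant → -muj → *nasmuj*.
The final sound of *gisuv* is /v/, which is a non-sibilant consonant, so the suffix is -ro, giving *gisuvro*.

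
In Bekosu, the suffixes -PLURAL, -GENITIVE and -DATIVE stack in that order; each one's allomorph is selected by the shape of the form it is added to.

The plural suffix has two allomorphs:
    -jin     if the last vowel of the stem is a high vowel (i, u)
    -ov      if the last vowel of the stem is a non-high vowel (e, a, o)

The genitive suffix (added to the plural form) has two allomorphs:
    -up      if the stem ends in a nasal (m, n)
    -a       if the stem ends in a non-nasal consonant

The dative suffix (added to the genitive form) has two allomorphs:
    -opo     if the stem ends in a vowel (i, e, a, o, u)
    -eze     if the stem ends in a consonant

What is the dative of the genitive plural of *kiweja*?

*kiweja* — last vowel /a/ (a non-high vowel) → -ov → *kiwejaov*.
The final consonant of the plural form *kiwejaov* is /v/, which is non-nasal, so the genitive suffix is -a, giving *kiwejaova*.
The genitive form *kiwejaova* — final sound /a/ (a vowel) → -opo → *kiwejaovaopo*.

kiwejaovaopo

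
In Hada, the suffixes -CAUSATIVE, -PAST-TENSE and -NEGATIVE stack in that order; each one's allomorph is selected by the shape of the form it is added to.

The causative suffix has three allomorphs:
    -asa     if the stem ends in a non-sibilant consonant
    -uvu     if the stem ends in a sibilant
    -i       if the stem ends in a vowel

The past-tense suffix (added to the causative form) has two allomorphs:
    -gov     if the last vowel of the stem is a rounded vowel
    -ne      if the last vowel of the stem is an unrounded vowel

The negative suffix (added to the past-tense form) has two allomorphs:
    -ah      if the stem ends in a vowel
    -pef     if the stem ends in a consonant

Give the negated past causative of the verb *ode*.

Since the final sound of *ode* is /e/ (a vowel), it takes -i, giving *odei*.
The causative form *odei* — last vowel /i/ (an unrounded vowel) → -ne → *odeine*.
The past-tense form *odeine*: final sound = /e/, a vowel → -ah → *odeineah*.

odeineah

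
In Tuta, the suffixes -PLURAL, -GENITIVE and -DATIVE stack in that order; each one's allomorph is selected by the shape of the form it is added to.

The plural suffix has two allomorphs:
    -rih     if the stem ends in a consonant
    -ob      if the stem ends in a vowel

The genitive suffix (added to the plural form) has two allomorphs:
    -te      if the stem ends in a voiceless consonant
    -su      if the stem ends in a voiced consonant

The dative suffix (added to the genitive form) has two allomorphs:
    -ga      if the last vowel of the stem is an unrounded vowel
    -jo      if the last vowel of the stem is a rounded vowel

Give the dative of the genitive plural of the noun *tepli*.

Since the final sound of *tepli* is /i/ (a vowel), it takes -ob, giving *tepliob*.
The plural form *tepliob*: final consonant = /b/, voiced → -su → *tepliobsu*.
Since the last vowel of the genitive form *tepliobsu* is /u/ (a rounded vowel), it takes -jo, giving *tepliobsujo*.

tepliobsujo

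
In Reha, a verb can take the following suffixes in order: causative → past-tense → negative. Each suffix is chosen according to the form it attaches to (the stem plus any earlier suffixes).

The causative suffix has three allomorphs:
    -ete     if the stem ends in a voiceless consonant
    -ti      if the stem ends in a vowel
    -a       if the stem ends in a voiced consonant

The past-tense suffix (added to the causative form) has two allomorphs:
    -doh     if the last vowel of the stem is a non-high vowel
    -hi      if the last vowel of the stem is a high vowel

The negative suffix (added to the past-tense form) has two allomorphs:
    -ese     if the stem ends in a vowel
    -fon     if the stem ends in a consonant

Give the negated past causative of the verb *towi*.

towitihiese

The final sound of *towi* is /i/, which is a vowel, so the causative suffix is -ti, giving *towiti*.
The last vowel of the causative form *towiti* is /i/, which is a high vowel, so the past-tense suffix is -hi, giving *towitihi*.
The past-tense form *towitihi*: final sound = /i/, a vowel → -ese → *towitihiese*.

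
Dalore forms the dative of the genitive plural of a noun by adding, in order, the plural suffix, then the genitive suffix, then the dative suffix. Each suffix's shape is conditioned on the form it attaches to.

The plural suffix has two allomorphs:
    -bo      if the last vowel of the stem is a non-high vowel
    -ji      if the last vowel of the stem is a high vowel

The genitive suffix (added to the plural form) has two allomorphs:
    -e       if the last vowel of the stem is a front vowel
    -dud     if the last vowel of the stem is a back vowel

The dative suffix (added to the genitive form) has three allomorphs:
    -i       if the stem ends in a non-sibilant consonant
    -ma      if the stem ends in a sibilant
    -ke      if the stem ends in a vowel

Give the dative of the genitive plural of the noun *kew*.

Since the last vowel of *kew* is /e/ (a non-high vowel), it takes -bo, giving *kewbo*.
The plural form *kewbo* — last vowel /o/ (a back vowel) → -dud → *kewbodud*.
The final sound of the genitive form *kewbodud* is /d/, which is a non-sibilant consonant, so the dative suffix is -i, giving *kewbodudi*.

kewbodudi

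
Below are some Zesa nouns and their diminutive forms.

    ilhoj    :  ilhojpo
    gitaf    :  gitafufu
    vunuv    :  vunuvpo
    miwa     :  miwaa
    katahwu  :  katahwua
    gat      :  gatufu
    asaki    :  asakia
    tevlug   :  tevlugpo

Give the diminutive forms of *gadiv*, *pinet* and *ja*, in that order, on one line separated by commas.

The pattern is voicing of the final sound: -ufu when the stem ends in a voiceless consonant (*gitaf*, *gat*); -po when the stem ends in a voiced consonant (*ilhoj*, *vunuv*, *tevlug*); -a when the stem ends in a vowel (*miwa*, *katahwu*, *asaki*).
*gadiv* — final sound /v/ (a voiced consonant) → -po → *gadivpo*.
*pinet*: final sound = /t/, a voiceless consonant → -ufu → *pinetufu*.
Since the final sound of *ja* is /a/ (a vowel), it takes -a, giving *jaa*.

gadivpo, pinetufu, jaa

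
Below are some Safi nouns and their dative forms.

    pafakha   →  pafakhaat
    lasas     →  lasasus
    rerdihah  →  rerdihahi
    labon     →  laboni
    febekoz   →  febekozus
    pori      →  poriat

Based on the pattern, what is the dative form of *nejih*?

nejihi

Looking at the final sound of each stem: -us when the stem ends in a sibilant (*lasas*, *febekoz*); -i when the stem ends in a non-sibilant consonant (*rerdihah*, *labon*); -at when the stem ends in a vowel (*pafakha*, *pori*).
*nejih*: final sound = /h/, a non-sibilant consonant → -i → *nejihi*.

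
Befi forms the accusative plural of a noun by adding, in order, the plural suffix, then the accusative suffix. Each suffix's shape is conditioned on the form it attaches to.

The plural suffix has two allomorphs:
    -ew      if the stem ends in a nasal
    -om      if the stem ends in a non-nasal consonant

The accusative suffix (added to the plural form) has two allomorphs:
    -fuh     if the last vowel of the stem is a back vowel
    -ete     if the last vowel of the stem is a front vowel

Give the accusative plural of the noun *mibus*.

*mibus* — final consonant /s/ (non-nasal) → -om → *mibusom*.
The plural form *mibusom* — last vowel /o/ (a back vowel) → -fuh → *mibusomfuh*.

mibusomfuh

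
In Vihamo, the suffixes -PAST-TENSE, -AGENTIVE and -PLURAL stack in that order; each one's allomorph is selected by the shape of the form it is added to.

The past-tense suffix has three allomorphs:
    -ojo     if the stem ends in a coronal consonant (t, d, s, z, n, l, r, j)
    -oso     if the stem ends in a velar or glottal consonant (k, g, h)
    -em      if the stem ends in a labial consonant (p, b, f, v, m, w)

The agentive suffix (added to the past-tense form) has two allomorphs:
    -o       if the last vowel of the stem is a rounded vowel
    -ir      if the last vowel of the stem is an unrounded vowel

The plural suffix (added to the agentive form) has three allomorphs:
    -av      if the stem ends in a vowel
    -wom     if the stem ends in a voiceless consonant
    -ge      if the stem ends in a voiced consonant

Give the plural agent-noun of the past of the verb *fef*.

fefemirge

*fef* — final consonant /f/ (labial) → -em → *fefem*.
Since the last vowel of the past-tense form *fefem* is /e/ (an unrounded vowel), it takes -ir, giving *fefemir*.
The agentive form *fefemir*: final sound = /r/, a voiced consonant → -ge → *fefemirge*.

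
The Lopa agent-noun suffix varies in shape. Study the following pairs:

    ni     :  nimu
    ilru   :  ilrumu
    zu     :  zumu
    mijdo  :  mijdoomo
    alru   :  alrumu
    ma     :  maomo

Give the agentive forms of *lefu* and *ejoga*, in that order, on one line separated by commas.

lefumu, ejogaomo

The alternation tracks the last vowel of the stem — -mu when the last vowel of the stem is a high vowel (*ni*, *ilru*, *zu*, *alru*); -omo when the last vowel of the stem is a non-high vowel (*mijdo*, *ma*).
*lefu* — last vowel /u/ (a high vowel) → -mu → *lefumu*.
Since the last vowel of *ejoga* is /a/ (a non-high vowel), it takes -omo, giving *ejogaomo*.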